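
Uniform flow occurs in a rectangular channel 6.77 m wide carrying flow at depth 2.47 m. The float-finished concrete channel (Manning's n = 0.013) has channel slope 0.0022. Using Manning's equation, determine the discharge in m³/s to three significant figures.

A = b·y = 6.77 × 2.47 = 16.72 m²
P = b + 2y = 6.77 + 2×2.47 = 11.71 m
R = A/P = 16.72/11.71 = 1.428 m
Q = (1/n)·A·R^(2/3)·S^(1/2) = (1/0.013) × 16.72 × 1.428^(2/3) × 0.0022^(1/2) = 76.51 m³/s

76.5 m³/s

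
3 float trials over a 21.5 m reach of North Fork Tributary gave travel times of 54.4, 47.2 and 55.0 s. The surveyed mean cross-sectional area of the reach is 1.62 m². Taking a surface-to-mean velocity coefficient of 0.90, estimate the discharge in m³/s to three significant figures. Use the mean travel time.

0.601 m³/s

t̄ = (54.4 + 47.2 + 55.0) / 3 = 52.2 s
v_surface = L / t̄ = 21.5 / 52.2 = 0.4119 m/s
v_mean = 0.90 × 0.4119 = 0.3707 m/s
Q = A × v_mean = 1.62 × 0.3707 = 0.6005 m³/s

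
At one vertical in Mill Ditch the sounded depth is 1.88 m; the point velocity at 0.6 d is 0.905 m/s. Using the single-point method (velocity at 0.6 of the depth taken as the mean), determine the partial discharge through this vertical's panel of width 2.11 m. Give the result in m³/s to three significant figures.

3.59 m³/s

v̄ = v₀.₆ = 0.905 m/s
q = v̄ × d × w = 0.9050 × 1.88 × 2.11 = 3.590 m³/s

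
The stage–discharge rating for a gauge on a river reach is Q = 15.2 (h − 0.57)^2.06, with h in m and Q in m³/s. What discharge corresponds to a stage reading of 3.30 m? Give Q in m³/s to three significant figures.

120 m³/s

Q = 15.2 × (3.30 − 0.57)^2.06 = 15.2 × 2.73^2.06 = 120.3 m³/s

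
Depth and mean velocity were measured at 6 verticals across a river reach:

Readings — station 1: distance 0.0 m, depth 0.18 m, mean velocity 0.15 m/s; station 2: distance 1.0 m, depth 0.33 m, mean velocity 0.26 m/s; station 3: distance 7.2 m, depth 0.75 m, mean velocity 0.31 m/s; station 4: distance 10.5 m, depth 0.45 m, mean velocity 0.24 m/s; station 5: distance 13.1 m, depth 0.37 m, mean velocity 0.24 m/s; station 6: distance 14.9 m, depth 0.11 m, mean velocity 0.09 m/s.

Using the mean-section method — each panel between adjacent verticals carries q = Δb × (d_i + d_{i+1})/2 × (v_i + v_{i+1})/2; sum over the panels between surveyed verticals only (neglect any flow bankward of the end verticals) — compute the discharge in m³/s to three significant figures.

1.88 m³/s

Panel 1-2: Δb = 1 m, d̄ = (0.18+0.33)/2 = 0.255, v̄ = (0.15+0.26)/2 = 0.205 → q = 1×0.255×0.205 = 0.05228 m³/s
Panel 2-3: Δb = 6.2 m, d̄ = (0.33+0.75)/2 = 0.54, v̄ = (0.26+0.31)/2 = 0.285 → q = 6.2×0.54×0.285 = 0.9542 m³/s
Panel 3-4: Δb = 3.3 m, d̄ = (0.75+0.45)/2 = 0.6, v̄ = (0.31+0.24)/2 = 0.275 → q = 3.3×0.6×0.275 = 0.5445 m³/s
Panel 4-5: Δb = 2.6 m, d̄ = (0.45+0.37)/2 = 0.41, v̄ = (0.24+0.24)/2 = 0.24 → q = 2.6×0.41×0.24 = 0.2558 m³/s
Panel 5-6: Δb = 1.8 m, d̄ = (0.37+0.11)/2 = 0.24, v̄ = (0.24+0.09)/2 = 0.165 → q = 1.8×0.24×0.165 = 0.07128 m³/s
Q = Σ q = 1.878 m³/s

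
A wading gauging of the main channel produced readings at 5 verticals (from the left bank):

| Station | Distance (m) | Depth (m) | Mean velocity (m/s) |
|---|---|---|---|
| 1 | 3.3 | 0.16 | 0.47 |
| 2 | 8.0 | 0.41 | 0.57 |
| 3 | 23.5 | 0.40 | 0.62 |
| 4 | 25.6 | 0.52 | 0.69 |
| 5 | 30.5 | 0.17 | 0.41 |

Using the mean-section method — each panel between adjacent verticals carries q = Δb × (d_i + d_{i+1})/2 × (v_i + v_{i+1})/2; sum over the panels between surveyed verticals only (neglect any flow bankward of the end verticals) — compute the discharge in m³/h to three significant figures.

Panel 1-2: Δb = 4.7 m, d̄ = (0.16+0.41)/2 = 0.285, v̄ = (0.47+0.57)/2 = 0.52 → q = 4.7×0.285×0.52 = 0.6965 m³/s
Panel 2-3: Δb = 15.5 m, d̄ = (0.41+0.40)/2 = 0.405, v̄ = (0.57+0.62)/2 = 0.595 → q = 15.5×0.405×0.595 = 3.735 m³/s
Panel 3-4: Δb = 2.1 m, d̄ = (0.40+0.52)/2 = 0.46, v̄ = (0.62+0.69)/2 = 0.655 → q = 2.1×0.46×0.655 = 0.6327 m³/s
Panel 4-5: Δb = 4.9 m, d̄ = (0.52+0.17)/2 = 0.345, v̄ = (0.69+0.41)/2 = 0.55 → q = 4.9×0.345×0.55 = 0.9298 m³/s
Q = Σ q = 5.994 m³/s
= 5.994 × 3600 = 21580 m³/h

21600 m³/h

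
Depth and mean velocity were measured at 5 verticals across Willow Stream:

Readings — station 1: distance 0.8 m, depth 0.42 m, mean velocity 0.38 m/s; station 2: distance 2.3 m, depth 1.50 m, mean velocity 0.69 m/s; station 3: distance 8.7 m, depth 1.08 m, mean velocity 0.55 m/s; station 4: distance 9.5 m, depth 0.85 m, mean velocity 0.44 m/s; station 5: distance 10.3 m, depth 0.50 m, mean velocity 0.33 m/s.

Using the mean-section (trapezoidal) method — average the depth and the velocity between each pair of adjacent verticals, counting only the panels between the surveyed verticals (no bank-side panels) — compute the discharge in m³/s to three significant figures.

6.48 m³/s

Panel 1-2: Δb = 1.5 m, d̄ = (0.42+1.50)/2 = 0.96, v̄ = (0.38+0.69)/2 = 0.535 → q = 1.5×0.96×0.535 = 0.7704 m³/s
Panel 2-3: Δb = 6.4 m, d̄ = (1.50+1.08)/2 = 1.29, v̄ = (0.69+0.55)/2 = 0.62 → q = 6.4×1.29×0.62 = 5.119 m³/s
Panel 3-4: Δb = 0.8 m, d̄ = (1.08+0.85)/2 = 0.965, v̄ = (0.55+0.44)/2 = 0.495 → q = 0.8×0.965×0.495 = 0.3821 m³/s
Panel 4-5: Δb = 0.8 m, d̄ = (0.85+0.50)/2 = 0.675, v̄ = (0.44+0.33)/2 = 0.385 → q = 0.8×0.675×0.385 = 0.2079 m³/s
Q = Σ q = 6.479 m³/s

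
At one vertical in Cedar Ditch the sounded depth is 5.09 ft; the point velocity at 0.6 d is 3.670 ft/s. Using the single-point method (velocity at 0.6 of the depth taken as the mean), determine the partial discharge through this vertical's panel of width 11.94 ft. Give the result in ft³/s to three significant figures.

v̄ = v₀.₆ = 3.670 ft/s
q = v̄ × d × w = 3.670 × 5.09 × 11.94 = 223.0 ft³/s

223 ft³/s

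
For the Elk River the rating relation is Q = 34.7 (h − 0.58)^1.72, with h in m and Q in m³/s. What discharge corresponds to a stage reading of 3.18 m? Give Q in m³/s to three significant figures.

180 m³/s

Q = 34.7 × (3.18 − 0.58)^1.72 = 34.7 × 2.6^1.72 = 179.5 m³/s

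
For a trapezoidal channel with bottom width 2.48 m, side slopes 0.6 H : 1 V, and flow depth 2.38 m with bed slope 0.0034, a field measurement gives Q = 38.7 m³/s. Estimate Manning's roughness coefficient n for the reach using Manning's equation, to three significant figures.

0.0155

A = (b + z·y)·y = (2.48 + 0.6×2.38)×2.38 = 9.301 m²
P = b + 2y√(1+z²) = 2.48 + 2×2.38×√(1+0.6²) = 8.031 m
R = A/P = 9.301/8.031 = 1.158 m
n = (1/Q)·A·R^(2/3)·S^(1/2) = (1/38.7) × 9.301 × 1.103 × 0.05831 = 0.01545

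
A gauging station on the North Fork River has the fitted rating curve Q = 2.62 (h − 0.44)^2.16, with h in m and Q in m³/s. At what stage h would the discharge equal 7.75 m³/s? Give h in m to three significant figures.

2.09 m

h − h₀ = (Q/C)^(1/b) = (7.75/2.62)^(1/2.16) = 1.652 m
h = 0.44 + 1.652 = 2.092 m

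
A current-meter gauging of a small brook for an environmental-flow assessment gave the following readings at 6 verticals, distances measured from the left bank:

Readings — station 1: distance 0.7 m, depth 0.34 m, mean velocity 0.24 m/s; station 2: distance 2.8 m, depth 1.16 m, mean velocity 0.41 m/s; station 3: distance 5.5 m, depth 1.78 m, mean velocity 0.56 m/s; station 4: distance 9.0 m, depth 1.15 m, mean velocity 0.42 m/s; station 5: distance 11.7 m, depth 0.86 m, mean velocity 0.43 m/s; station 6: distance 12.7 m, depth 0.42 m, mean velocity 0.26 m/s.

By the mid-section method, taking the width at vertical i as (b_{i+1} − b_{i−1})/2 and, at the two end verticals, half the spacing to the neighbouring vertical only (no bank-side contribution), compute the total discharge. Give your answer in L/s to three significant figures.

6550 L/s

w_1 = (2.8 − 0.7)/2 = 1.05 m; q_1 = 0.24 × 0.34 × 1.05 = 0.08568 m³/s
w_2 = (5.5 − 0.7)/2 = 2.4 m; q_2 = 0.41 × 1.16 × 2.4 = 1.141 m³/s
w_3 = (9.0 − 2.8)/2 = 3.1 m; q_3 = 0.56 × 1.78 × 3.1 = 3.090 m³/s
w_4 = (11.7 − 5.5)/2 = 3.1 m; q_4 = 0.42 × 1.15 × 3.1 = 1.497 m³/s
w_5 = (12.7 − 9.0)/2 = 1.85 m; q_5 = 0.43 × 0.86 × 1.85 = 0.6841 m³/s
w_6 = (12.7 − 11.7)/2 = 0.5 m; q_6 = 0.26 × 0.42 × 0.5 = 0.05460 m³/s
Q = Σ qᵢ = 6.553 m³/s
= 6.553 × 1000 = 6553 L/s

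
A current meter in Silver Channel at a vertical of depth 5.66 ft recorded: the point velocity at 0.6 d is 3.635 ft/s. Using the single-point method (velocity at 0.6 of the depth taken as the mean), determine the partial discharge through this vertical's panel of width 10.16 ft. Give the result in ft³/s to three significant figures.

209 ft³/s

v̄ = v₀.₆ = 3.635 ft/s
q = v̄ × d × w = 3.635 × 5.66 × 10.16 = 209.0 ft³/s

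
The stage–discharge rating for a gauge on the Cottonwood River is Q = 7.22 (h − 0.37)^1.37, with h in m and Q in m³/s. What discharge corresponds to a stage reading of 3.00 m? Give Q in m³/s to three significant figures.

Q = 7.22 × (3.00 − 0.37)^1.37 = 7.22 × 2.63^1.37 = 27.16 m³/s

27.2 m³/s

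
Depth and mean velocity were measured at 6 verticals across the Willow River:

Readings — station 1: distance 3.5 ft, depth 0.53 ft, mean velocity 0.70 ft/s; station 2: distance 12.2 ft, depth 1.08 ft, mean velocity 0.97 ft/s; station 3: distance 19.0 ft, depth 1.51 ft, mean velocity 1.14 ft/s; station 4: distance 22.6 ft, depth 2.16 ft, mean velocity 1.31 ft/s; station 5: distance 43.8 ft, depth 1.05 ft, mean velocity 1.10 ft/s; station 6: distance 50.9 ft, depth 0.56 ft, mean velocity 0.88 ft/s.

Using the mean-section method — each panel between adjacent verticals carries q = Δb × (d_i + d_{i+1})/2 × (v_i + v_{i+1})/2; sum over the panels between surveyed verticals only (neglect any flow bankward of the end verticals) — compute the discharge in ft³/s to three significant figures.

69.9 ft³/s

Panel 1-2: Δb = 8.7 ft, d̄ = (0.53+1.08)/2 = 0.805, v̄ = (0.70+0.97)/2 = 0.835 → q = 8.7×0.805×0.835 = 5.848 ft³/s
Panel 2-3: Δb = 6.8 ft, d̄ = (1.08+1.51)/2 = 1.295, v̄ = (0.97+1.14)/2 = 1.055 → q = 6.8×1.295×1.055 = 9.290 ft³/s
Panel 3-4: Δb = 3.6 ft, d̄ = (1.51+2.16)/2 = 1.835, v̄ = (1.14+1.31)/2 = 1.225 → q = 3.6×1.835×1.225 = 8.092 ft³/s
Panel 4-5: Δb = 21.2 ft, d̄ = (2.16+1.05)/2 = 1.605, v̄ = (1.31+1.10)/2 = 1.205 → q = 21.2×1.605×1.205 = 41.00 ft³/s
Panel 5-6: Δb = 7.1 ft, d̄ = (1.05+0.56)/2 = 0.805, v̄ = (1.10+0.88)/2 = 0.99 → q = 7.1×0.805×0.99 = 5.658 ft³/s
Q = Σ q = 69.89 ft³/s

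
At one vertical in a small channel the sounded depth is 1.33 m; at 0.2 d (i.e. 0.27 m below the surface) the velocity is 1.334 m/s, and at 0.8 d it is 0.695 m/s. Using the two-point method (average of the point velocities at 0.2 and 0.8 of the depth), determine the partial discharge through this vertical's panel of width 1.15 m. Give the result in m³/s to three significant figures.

v̄ = (1.334 + 0.695) / 2 = 1.015 m/s
q = v̄ × d × w = 1.015 × 1.33 × 1.15 = 1.552 m³/s

1.55 m³/s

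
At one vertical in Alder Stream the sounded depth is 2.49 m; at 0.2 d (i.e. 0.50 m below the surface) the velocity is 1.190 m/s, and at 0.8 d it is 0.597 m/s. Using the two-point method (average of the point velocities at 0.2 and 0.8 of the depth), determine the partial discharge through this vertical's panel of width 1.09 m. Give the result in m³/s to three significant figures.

v̄ = (1.190 + 0.597) / 2 = 0.8935 m/s
q = v̄ × d × w = 0.8935 × 2.49 × 1.09 = 2.425 m³/s

2.43 m³/s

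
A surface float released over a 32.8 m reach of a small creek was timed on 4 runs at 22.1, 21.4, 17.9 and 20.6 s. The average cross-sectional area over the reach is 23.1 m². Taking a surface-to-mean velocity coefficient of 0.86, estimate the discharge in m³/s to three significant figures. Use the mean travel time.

t̄ = (22.1 + 21.4 + 17.9 + 20.6) / 4 = 20.5 s
v_surface = L / t̄ = 32.8 / 20.5 = 1.600 m/s
v_mean = 0.86 × 1.600 = 1.376 m/s
Q = A × v_mean = 23.1 × 1.376 = 31.79 m³/s

31.8 m³/s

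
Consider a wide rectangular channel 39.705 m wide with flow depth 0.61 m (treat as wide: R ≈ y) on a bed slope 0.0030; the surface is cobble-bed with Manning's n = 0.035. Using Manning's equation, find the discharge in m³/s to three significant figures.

A = b·y = 39.705 × 0.61 = 24.22 m²
Wide channel: R ≈ y = 0.61 m
Q = (1/n)·A·R^(2/3)·S^(1/2) = (1/0.035) × 24.22 × 0.6100^(2/3) × 0.0030^(1/2) = 27.26 m³/s

27.3 m³/s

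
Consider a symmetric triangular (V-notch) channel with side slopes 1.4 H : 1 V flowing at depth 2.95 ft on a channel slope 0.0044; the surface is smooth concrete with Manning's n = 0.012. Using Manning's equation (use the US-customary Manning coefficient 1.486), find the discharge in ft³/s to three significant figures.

113 ft³/s

A = z·y² = 1.4×2.95² = 12.18 ft²
P = 2y√(1+z²) = 2×2.95×√(1+1.4²) = 10.15 ft
R = A/P = 12.18/10.15 = 1.200 ft
Q = (1.486/n)·A·R^(2/3)·S^(1/2) = (1.486/0.012) × 12.18 × 1.200^(2/3) × 0.0044^(1/2) = 113.0 ft³/s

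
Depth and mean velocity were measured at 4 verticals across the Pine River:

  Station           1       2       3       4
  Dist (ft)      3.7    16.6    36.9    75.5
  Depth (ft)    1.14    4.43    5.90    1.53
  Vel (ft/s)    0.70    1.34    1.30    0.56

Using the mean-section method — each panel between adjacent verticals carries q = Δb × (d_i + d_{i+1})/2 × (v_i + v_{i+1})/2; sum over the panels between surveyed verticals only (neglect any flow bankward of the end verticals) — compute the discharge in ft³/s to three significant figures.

Panel 1-2: Δb = 12.9 ft, d̄ = (1.14+4.43)/2 = 2.785, v̄ = (0.70+1.34)/2 = 1.02 → q = 12.9×2.785×1.02 = 36.65 ft³/s
Panel 2-3: Δb = 20.3 ft, d̄ = (4.43+5.90)/2 = 5.165, v̄ = (1.34+1.30)/2 = 1.32 → q = 20.3×5.165×1.32 = 138.4 ft³/s
Panel 3-4: Δb = 38.6 ft, d̄ = (5.90+1.53)/2 = 3.715, v̄ = (1.30+0.56)/2 = 0.93 → q = 38.6×3.715×0.93 = 133.4 ft³/s
Q = Σ q = 308.4 ft³/s

308 ft³/s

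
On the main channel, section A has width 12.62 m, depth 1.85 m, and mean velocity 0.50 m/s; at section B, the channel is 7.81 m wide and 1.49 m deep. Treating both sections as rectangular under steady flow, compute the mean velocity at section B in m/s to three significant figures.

Q = A₁V₁ = (12.62×1.85) × 0.50 = 11.67 m³/s
A₂ = 7.81 × 1.49 = 11.64 m²
V₂ = Q/A₂ = 11.67/11.64 = 1.003 m/s

1.00 m/s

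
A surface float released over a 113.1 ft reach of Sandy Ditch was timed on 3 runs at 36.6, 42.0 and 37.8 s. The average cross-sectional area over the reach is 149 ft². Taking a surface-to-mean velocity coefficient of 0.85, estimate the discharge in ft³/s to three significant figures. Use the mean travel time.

369 ft³/s

t̄ = (36.6 + 42.0 + 37.8) / 3 = 38.8 s
v_surface = L / t̄ = 113.1 / 38.8 = 2.915 ft/s
v_mean = 0.85 × 2.915 = 2.478 ft/s
Q = A × v_mean = 149 × 2.478 = 369.2 ft³/s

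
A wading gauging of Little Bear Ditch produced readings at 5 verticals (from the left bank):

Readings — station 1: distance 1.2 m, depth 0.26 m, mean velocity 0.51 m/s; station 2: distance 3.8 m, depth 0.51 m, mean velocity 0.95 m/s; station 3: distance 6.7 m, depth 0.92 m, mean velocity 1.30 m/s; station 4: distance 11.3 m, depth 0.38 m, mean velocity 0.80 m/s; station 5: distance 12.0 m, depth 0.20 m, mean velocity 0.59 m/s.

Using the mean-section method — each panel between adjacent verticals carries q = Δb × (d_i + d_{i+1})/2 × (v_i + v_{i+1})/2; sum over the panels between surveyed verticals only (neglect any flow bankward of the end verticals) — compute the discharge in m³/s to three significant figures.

Panel 1-2: Δb = 2.6 m, d̄ = (0.26+0.51)/2 = 0.385, v̄ = (0.51+0.95)/2 = 0.73 → q = 2.6×0.385×0.73 = 0.7307 m³/s
Panel 2-3: Δb = 2.9 m, d̄ = (0.51+0.92)/2 = 0.715, v̄ = (0.95+1.30)/2 = 1.125 → q = 2.9×0.715×1.125 = 2.333 m³/s
Panel 3-4: Δb = 4.6 m, d̄ = (0.92+0.38)/2 = 0.65, v̄ = (1.30+0.80)/2 = 1.05 → q = 4.6×0.65×1.05 = 3.140 m³/s
Panel 4-5: Δb = 0.7 m, d̄ = (0.38+0.20)/2 = 0.29, v̄ = (0.80+0.59)/2 = 0.695 → q = 0.7×0.29×0.695 = 0.1411 m³/s
Q = Σ q = 6.344 m³/s

6.34 m³/s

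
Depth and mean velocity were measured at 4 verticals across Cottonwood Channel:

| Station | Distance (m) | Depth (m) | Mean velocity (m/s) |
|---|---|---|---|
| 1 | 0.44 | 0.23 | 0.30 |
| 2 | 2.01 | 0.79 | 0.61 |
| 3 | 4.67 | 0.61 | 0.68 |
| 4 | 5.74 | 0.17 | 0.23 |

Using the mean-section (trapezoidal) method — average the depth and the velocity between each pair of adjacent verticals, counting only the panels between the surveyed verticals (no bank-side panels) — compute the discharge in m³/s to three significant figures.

Panel 1-2: Δb = 1.57 m, d̄ = (0.23+0.79)/2 = 0.51, v̄ = (0.30+0.61)/2 = 0.455 → q = 1.57×0.51×0.455 = 0.3643 m³/s
Panel 2-3: Δb = 2.66 m, d̄ = (0.79+0.61)/2 = 0.7, v̄ = (0.61+0.68)/2 = 0.645 → q = 2.66×0.7×0.645 = 1.201 m³/s
Panel 3-4: Δb = 1.07 m, d̄ = (0.61+0.17)/2 = 0.39, v̄ = (0.68+0.23)/2 = 0.455 → q = 1.07×0.39×0.455 = 0.1899 m³/s
Q = Σ q = 1.755 m³/s

1.76 m³/s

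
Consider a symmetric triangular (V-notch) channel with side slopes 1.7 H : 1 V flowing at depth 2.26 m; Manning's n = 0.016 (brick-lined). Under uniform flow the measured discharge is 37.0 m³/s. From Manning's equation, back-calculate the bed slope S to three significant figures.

0.00481

A = z·y² = 1.7×2.26² = 8.683 m²
P = 2y√(1+z²) = 2×2.26×√(1+1.7²) = 8.915 m
R = A/P = 8.683/8.915 = 0.9740 m
S = (Q·n / (1·A·R^(2/3)))² = (37.0×0.016 / (1×8.683×0.9826))² = 0.004815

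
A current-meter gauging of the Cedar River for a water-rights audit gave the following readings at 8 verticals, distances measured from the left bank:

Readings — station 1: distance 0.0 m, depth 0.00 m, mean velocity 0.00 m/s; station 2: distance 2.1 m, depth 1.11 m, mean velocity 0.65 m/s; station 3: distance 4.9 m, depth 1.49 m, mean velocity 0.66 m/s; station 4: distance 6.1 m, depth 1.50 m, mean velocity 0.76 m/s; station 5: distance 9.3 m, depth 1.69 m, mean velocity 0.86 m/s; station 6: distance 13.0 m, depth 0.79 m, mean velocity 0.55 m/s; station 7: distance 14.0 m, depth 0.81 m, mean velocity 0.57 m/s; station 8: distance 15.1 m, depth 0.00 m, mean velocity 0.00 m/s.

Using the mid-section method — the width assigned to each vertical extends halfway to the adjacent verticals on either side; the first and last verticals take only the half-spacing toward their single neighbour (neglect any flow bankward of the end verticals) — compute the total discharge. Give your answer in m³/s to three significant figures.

w_2 = (4.9 − 0.0)/2 = 2.45 m; q_2 = 0.65 × 1.11 × 2.45 = 1.768 m³/s
w_3 = (6.1 − 2.1)/2 = 2 m; q_3 = 0.66 × 1.49 × 2 = 1.967 m³/s
w_4 = (9.3 − 4.9)/2 = 2.2 m; q_4 = 0.76 × 1.50 × 2.2 = 2.508 m³/s
w_5 = (13.0 − 6.1)/2 = 3.45 m; q_5 = 0.86 × 1.69 × 3.45 = 5.014 m³/s
w_6 = (14.0 − 9.3)/2 = 2.35 m; q_6 = 0.55 × 0.79 × 2.35 = 1.021 m³/s
w_7 = (15.1 − 13.0)/2 = 1.05 m; q_7 = 0.57 × 0.81 × 1.05 = 0.4848 m³/s
Stations 1, 8 contribute zero (depth or velocity is 0).
Q = Σ qᵢ = 12.76 m³/s

12.8 m³/s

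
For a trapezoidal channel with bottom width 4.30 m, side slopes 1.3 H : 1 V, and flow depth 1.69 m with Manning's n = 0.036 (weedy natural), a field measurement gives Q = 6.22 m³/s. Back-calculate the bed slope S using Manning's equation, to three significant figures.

A = (b + z·y)·y = (4.30 + 1.3×1.69)×1.69 = 10.98 m²
P = b + 2y√(1+z²) = 4.30 + 2×1.69×√(1+1.3²) = 9.844 m
R = A/P = 10.98/9.844 = 1.115 m
S = (Q·n / (1·A·R^(2/3)))² = (6.22×0.036 / (1×10.98×1.076))² = 0.0003595

0.000360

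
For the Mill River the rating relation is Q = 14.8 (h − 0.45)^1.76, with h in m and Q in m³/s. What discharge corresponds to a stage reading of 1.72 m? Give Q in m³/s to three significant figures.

22.5 m³/s

Q = 14.8 × (1.72 − 0.45)^1.76 = 14.8 × 1.27^1.76 = 22.54 m³/s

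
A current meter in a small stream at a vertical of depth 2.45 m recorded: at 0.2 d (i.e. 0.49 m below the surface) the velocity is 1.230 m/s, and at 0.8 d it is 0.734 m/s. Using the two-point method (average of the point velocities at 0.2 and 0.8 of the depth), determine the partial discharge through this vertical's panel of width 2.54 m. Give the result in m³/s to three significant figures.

v̄ = (1.230 + 0.734) / 2 = 0.9820 m/s
q = v̄ × d × w = 0.9820 × 2.45 × 2.54 = 6.111 m³/s

6.11 m³/s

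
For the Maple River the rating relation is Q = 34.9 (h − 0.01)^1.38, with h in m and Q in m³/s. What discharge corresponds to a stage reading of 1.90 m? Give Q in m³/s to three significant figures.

84.0 m³/s

Q = 34.9 × (1.90 − 0.01)^1.38 = 34.9 × 1.89^1.38 = 84.01 m³/s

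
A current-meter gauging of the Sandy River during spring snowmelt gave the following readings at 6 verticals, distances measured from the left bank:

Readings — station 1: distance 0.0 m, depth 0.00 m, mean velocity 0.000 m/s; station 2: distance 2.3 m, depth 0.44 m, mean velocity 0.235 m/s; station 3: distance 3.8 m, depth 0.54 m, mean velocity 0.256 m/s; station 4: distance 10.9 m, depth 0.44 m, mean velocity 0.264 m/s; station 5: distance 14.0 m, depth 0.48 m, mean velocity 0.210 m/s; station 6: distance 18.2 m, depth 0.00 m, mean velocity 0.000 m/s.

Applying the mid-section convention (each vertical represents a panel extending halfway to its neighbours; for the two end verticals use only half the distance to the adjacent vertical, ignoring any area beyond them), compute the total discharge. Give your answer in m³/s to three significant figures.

w_2 = (3.8 − 0.0)/2 = 1.9 m; q_2 = 0.235 × 0.44 × 1.9 = 0.1965 m³/s
w_3 = (10.9 − 2.3)/2 = 4.3 m; q_3 = 0.256 × 0.54 × 4.3 = 0.5944 m³/s
w_4 = (14.0 − 3.8)/2 = 5.1 m; q_4 = 0.264 × 0.44 × 5.1 = 0.5924 m³/s
w_5 = (18.2 − 10.9)/2 = 3.65 m; q_5 = 0.210 × 0.48 × 3.65 = 0.3679 m³/s
Stations 1, 6 contribute zero (depth or velocity is 0).
Q = Σ qᵢ = 1.751 m³/s

1.75 m³/s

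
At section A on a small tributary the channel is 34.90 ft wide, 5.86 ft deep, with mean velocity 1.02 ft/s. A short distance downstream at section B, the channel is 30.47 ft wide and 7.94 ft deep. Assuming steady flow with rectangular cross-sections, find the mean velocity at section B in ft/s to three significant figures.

0.862 ft/s

Q = A₁V₁ = (34.90×5.86) × 1.02 = 208.6 ft³/s
A₂ = 30.47 × 7.94 = 241.9 ft²
V₂ = Q/A₂ = 208.6/241.9 = 0.8622 ft/s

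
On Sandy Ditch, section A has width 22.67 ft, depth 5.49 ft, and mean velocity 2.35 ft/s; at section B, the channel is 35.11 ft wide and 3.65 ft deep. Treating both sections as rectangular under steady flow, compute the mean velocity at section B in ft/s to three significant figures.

2.28 ft/s

Q = A₁V₁ = (22.67×5.49) × 2.35 = 292.5 ft³/s
A₂ = 35.11 × 3.65 = 128.2 ft²
V₂ = Q/A₂ = 292.5/128.2 = 2.282 ft/s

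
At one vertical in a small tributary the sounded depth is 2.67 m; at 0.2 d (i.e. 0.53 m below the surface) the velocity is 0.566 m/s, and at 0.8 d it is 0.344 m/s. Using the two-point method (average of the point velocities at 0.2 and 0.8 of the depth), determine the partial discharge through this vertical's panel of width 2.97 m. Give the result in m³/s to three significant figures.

v̄ = (0.566 + 0.344) / 2 = 0.4550 m/s
q = v̄ × d × w = 0.4550 × 2.67 × 2.97 = 3.608 m³/s

3.61 m³/s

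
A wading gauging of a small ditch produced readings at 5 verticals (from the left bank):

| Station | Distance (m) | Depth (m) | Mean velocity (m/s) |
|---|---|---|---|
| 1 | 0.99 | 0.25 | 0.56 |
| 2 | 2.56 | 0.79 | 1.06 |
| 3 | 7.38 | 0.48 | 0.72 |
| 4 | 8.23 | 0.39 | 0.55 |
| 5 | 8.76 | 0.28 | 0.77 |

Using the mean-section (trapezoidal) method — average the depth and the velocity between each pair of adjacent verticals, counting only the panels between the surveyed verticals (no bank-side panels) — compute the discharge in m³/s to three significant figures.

3.74 m³/s

Panel 1-2: Δb = 1.57 m, d̄ = (0.25+0.79)/2 = 0.52, v̄ = (0.56+1.06)/2 = 0.81 → q = 1.57×0.52×0.81 = 0.6613 m³/s
Panel 2-3: Δb = 4.82 m, d̄ = (0.79+0.48)/2 = 0.635, v̄ = (1.06+0.72)/2 = 0.89 → q = 4.82×0.635×0.89 = 2.724 m³/s
Panel 3-4: Δb = 0.85 m, d̄ = (0.48+0.39)/2 = 0.435, v̄ = (0.72+0.55)/2 = 0.635 → q = 0.85×0.435×0.635 = 0.2348 m³/s
Panel 4-5: Δb = 0.53 m, d̄ = (0.39+0.28)/2 = 0.335, v̄ = (0.55+0.77)/2 = 0.66 → q = 0.53×0.335×0.66 = 0.1172 m³/s
Q = Σ q = 3.737 m³/s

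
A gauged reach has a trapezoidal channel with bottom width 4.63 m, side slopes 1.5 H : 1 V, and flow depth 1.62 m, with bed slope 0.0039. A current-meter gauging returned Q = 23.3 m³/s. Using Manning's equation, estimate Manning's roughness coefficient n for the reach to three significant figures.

0.0325

A = (b + z·y)·y = (4.63 + 1.5×1.62)×1.62 = 11.44 m²
P = b + 2y√(1+z²) = 4.63 + 2×1.62×√(1+1.5²) = 10.47 m
R = A/P = 11.44/10.47 = 1.092 m
n = (1/Q)·A·R^(2/3)·S^(1/2) = (1/23.3) × 11.44 × 1.061 × 0.06245 = 0.03251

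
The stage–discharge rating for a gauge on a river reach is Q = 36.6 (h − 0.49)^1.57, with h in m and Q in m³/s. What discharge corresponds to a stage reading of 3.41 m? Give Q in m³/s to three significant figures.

197 m³/s

Q = 36.6 × (3.41 − 0.49)^1.57 = 36.6 × 2.92^1.57 = 196.8 m³/s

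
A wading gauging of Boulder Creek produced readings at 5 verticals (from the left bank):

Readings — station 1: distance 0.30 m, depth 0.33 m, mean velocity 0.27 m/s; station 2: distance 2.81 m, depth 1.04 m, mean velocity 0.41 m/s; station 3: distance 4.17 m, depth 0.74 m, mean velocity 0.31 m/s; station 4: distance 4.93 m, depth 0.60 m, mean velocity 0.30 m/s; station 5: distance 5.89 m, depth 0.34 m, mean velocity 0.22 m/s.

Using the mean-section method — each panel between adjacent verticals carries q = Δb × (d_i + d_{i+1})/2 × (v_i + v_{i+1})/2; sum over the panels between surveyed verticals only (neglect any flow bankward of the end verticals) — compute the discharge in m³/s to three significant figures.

1.29 m³/s

Panel 1-2: Δb = 2.51 m, d̄ = (0.33+1.04)/2 = 0.685, v̄ = (0.27+0.41)/2 = 0.34 → q = 2.51×0.685×0.34 = 0.5846 m³/s
Panel 2-3: Δb = 1.36 m, d̄ = (1.04+0.74)/2 = 0.89, v̄ = (0.41+0.31)/2 = 0.36 → q = 1.36×0.89×0.36 = 0.4357 m³/s
Panel 3-4: Δb = 0.76 m, d̄ = (0.74+0.60)/2 = 0.67, v̄ = (0.31+0.30)/2 = 0.305 → q = 0.76×0.67×0.305 = 0.1553 m³/s
Panel 4-5: Δb = 0.96 m, d̄ = (0.60+0.34)/2 = 0.47, v̄ = (0.30+0.22)/2 = 0.26 → q = 0.96×0.47×0.26 = 0.1173 m³/s
Q = Σ q = 1.293 m³/s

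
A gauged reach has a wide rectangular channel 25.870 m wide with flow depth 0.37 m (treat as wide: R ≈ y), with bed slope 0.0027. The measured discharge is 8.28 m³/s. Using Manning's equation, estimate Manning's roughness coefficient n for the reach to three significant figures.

A = b·y = 25.870 × 0.37 = 9.572 m²
Wide channel: R ≈ y = 0.37 m
n = (1/Q)·A·R^(2/3)·S^(1/2) = (1/8.28) × 9.572 × 0.5154 × 0.05196 = 0.03096

0.0310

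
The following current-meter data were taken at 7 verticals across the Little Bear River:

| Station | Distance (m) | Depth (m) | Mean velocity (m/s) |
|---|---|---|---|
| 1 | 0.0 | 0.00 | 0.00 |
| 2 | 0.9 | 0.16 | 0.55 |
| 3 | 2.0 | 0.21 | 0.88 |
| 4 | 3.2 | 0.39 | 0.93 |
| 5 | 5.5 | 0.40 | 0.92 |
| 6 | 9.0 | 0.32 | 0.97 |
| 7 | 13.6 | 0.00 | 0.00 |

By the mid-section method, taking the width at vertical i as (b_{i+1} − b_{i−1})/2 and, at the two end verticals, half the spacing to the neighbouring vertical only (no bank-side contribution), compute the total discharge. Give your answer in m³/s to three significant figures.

w_2 = (2.0 − 0.0)/2 = 1 m; q_2 = 0.55 × 0.16 × 1 = 0.08800 m³/s
w_3 = (3.2 − 0.9)/2 = 1.15 m; q_3 = 0.88 × 0.21 × 1.15 = 0.2125 m³/s
w_4 = (5.5 − 2.0)/2 = 1.75 m; q_4 = 0.93 × 0.39 × 1.75 = 0.6347 m³/s
w_5 = (9.0 − 3.2)/2 = 2.9 m; q_5 = 0.92 × 0.40 × 2.9 = 1.067 m³/s
w_6 = (13.6 − 5.5)/2 = 4.05 m; q_6 = 0.97 × 0.32 × 4.05 = 1.257 m³/s
Stations 1, 7 contribute zero (depth or velocity is 0).
Q = Σ qᵢ = 3.260 m³/s

3.26 m³/s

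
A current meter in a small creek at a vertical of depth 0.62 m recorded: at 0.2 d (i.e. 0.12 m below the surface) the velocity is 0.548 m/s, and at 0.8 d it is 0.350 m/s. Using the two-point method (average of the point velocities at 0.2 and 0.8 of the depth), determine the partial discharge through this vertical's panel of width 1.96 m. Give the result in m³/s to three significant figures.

0.546 m³/s

v̄ = (0.548 + 0.350) / 2 = 0.4490 m/s
q = v̄ × d × w = 0.4490 × 0.62 × 1.96 = 0.5456 m³/s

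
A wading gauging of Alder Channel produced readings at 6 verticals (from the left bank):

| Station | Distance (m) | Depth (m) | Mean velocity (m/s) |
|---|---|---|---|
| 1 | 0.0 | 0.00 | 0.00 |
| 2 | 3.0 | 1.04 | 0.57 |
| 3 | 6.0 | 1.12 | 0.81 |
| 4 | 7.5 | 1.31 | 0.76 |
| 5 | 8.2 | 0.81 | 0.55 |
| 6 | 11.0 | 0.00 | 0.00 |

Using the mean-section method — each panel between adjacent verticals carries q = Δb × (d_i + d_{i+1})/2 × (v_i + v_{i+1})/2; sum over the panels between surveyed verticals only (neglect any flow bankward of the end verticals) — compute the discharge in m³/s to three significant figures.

Panel 1-2: Δb = 3 m, d̄ = (0.00+1.04)/2 = 0.52, v̄ = (0.00+0.57)/2 = 0.285 → q = 3×0.52×0.285 = 0.4446 m³/s
Panel 2-3: Δb = 3 m, d̄ = (1.04+1.12)/2 = 1.08, v̄ = (0.57+0.81)/2 = 0.69 → q = 3×1.08×0.69 = 2.236 m³/s
Panel 3-4: Δb = 1.5 m, d̄ = (1.12+1.31)/2 = 1.215, v̄ = (0.81+0.76)/2 = 0.785 → q = 1.5×1.215×0.785 = 1.431 m³/s
Panel 4-5: Δb = 0.7 m, d̄ = (1.31+0.81)/2 = 1.06, v̄ = (0.76+0.55)/2 = 0.655 → q = 0.7×1.06×0.655 = 0.4860 m³/s
Panel 5-6: Δb = 2.8 m, d̄ = (0.81+0.00)/2 = 0.405, v̄ = (0.55+0.00)/2 = 0.275 → q = 2.8×0.405×0.275 = 0.3119 m³/s
Q = Σ q = 4.909 m³/s

4.91 m³/s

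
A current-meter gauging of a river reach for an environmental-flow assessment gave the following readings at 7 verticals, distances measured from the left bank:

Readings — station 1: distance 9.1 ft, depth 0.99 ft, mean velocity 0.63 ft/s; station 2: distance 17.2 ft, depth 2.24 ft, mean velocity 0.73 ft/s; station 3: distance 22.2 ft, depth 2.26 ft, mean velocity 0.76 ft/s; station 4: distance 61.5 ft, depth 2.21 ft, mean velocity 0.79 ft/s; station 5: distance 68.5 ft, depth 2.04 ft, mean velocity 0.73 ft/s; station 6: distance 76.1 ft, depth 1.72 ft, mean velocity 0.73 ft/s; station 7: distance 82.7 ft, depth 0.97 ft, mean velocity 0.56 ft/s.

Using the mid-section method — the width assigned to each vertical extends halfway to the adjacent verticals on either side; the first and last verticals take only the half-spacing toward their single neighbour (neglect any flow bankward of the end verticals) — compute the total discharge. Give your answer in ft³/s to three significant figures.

113 ft³/s

w_1 = (17.2 − 9.1)/2 = 4.05 ft; q_1 = 0.63 × 0.99 × 4.05 = 2.526 ft³/s
w_2 = (22.2 − 9.1)/2 = 6.55 ft; q_2 = 0.73 × 2.24 × 6.55 = 10.71 ft³/s
w_3 = (61.5 − 17.2)/2 = 22.15 ft; q_3 = 0.76 × 2.26 × 22.15 = 38.04 ft³/s
w_4 = (68.5 − 22.2)/2 = 23.15 ft; q_4 = 0.79 × 2.21 × 23.15 = 40.42 ft³/s
w_5 = (76.1 − 61.5)/2 = 7.3 ft; q_5 = 0.73 × 2.04 × 7.3 = 10.87 ft³/s
w_6 = (82.7 − 68.5)/2 = 7.1 ft; q_6 = 0.73 × 1.72 × 7.1 = 8.915 ft³/s
w_7 = (82.7 − 76.1)/2 = 3.3 ft; q_7 = 0.56 × 0.97 × 3.3 = 1.793 ft³/s
Q = Σ qᵢ = 113.3 ft³/s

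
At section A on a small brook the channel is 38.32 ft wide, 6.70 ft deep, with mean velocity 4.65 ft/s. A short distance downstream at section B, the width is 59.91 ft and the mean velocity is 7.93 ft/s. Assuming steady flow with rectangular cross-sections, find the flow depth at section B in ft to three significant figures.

Q = A₁V₁ = (38.32×6.70) × 4.65 = 1194 ft³/s
d₂ = Q/(b₂ V₂) = 1194/(59.91×7.93) = 2.513 ft

2.51 ft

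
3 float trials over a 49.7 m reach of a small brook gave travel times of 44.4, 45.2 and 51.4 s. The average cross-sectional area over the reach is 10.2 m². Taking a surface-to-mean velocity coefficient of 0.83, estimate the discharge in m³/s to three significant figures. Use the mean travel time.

8.95 m³/s

t̄ = (44.4 + 45.2 + 51.4) / 3 = 47 s
v_surface = L / t̄ = 49.7 / 47 = 1.057 m/s
v_mean = 0.83 × 1.057 = 0.8777 m/s
Q = A × v_mean = 10.2 × 0.8777 = 8.952 m³/s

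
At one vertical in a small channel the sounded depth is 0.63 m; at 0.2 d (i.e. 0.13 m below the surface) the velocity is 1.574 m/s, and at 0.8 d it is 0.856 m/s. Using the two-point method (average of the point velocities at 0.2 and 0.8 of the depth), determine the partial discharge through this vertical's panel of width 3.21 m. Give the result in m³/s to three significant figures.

2.46 m³/s

v̄ = (1.574 + 0.856) / 2 = 1.215 m/s
q = v̄ × d × w = 1.215 × 0.63 × 3.21 = 2.457 m³/s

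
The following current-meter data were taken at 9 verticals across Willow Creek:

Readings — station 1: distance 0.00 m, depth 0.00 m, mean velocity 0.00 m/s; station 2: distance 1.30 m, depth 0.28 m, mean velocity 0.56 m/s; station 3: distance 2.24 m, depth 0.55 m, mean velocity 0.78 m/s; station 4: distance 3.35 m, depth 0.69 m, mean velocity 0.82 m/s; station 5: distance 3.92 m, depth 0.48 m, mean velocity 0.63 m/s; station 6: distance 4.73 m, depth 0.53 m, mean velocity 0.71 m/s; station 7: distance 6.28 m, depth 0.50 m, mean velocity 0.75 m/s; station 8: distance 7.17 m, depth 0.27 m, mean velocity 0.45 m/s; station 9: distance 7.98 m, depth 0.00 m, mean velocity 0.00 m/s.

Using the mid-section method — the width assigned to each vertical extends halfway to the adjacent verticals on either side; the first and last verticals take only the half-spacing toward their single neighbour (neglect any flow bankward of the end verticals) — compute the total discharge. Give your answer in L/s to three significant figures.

2300 L/s

w_2 = (2.24 − 0.00)/2 = 1.12 m; q_2 = 0.56 × 0.28 × 1.12 = 0.1756 m³/s
w_3 = (3.35 − 1.30)/2 = 1.025 m; q_3 = 0.78 × 0.55 × 1.025 = 0.4397 m³/s
w_4 = (3.92 − 2.24)/2 = 0.84 m; q_4 = 0.82 × 0.69 × 0.84 = 0.4753 m³/s
w_5 = (4.73 − 3.35)/2 = 0.69 m; q_5 = 0.63 × 0.48 × 0.69 = 0.2087 m³/s
w_6 = (6.28 − 3.92)/2 = 1.18 m; q_6 = 0.71 × 0.53 × 1.18 = 0.4440 m³/s
w_7 = (7.17 − 4.73)/2 = 1.22 m; q_7 = 0.75 × 0.50 × 1.22 = 0.4575 m³/s
w_8 = (7.98 − 6.28)/2 = 0.85 m; q_8 = 0.45 × 0.27 × 0.85 = 0.1033 m³/s
Stations 1, 9 contribute zero (depth or velocity is 0).
Q = Σ qᵢ = 2.304 m³/s
= 2.304 × 1000 = 2304 L/s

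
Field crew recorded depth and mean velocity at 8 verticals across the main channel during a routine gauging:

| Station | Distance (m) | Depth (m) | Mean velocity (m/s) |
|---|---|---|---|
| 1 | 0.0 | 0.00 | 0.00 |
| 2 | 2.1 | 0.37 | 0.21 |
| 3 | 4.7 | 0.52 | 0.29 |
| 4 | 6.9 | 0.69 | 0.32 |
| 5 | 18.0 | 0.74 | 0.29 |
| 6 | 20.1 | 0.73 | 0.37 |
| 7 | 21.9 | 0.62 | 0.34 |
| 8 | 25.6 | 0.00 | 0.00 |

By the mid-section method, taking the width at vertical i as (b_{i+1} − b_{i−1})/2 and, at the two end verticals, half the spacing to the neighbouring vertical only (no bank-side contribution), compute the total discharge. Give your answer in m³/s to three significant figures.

4.54 m³/s

w_2 = (4.7 − 0.0)/2 = 2.35 m; q_2 = 0.21 × 0.37 × 2.35 = 0.1826 m³/s
w_3 = (6.9 − 2.1)/2 = 2.4 m; q_3 = 0.29 × 0.52 × 2.4 = 0.3619 m³/s
w_4 = (18.0 − 4.7)/2 = 6.65 m; q_4 = 0.32 × 0.69 × 6.65 = 1.468 m³/s
w_5 = (20.1 − 6.9)/2 = 6.6 m; q_5 = 0.29 × 0.74 × 6.6 = 1.416 m³/s
w_6 = (21.9 − 18.0)/2 = 1.95 m; q_6 = 0.37 × 0.73 × 1.95 = 0.5267 m³/s
w_7 = (25.6 − 20.1)/2 = 2.75 m; q_7 = 0.34 × 0.62 × 2.75 = 0.5797 m³/s
Stations 1, 8 contribute zero (depth or velocity is 0).
Q = Σ qᵢ = 4.536 m³/s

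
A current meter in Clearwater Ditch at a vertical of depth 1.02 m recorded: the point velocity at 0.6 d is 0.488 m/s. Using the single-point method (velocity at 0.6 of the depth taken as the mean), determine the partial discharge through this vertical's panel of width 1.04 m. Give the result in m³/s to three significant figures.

0.518 m³/s

v̄ = v₀.₆ = 0.488 m/s
q = v̄ × d × w = 0.4880 × 1.02 × 1.04 = 0.5177 m³/s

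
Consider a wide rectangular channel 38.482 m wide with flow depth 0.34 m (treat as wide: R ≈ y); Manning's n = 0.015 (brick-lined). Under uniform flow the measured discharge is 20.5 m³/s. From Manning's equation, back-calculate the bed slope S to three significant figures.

0.00233

A = b·y = 38.482 × 0.34 = 13.08 m²
Wide channel: R ≈ y = 0.34 m
S = (Q·n / (1·A·R^(2/3)))² = (20.5×0.015 / (1×13.08×0.4871))² = 0.002328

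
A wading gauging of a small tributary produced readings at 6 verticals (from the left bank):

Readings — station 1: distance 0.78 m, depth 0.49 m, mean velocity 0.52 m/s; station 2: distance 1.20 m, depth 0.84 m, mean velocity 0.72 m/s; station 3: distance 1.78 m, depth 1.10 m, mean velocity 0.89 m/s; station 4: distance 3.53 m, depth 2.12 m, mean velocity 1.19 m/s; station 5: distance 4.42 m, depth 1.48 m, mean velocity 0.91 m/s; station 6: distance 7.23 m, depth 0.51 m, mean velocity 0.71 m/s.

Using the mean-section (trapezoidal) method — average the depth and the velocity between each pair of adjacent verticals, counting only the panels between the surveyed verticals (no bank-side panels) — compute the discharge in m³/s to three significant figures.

7.50 m³/s

Panel 1-2: Δb = 0.42 m, d̄ = (0.49+0.84)/2 = 0.665, v̄ = (0.52+0.72)/2 = 0.62 → q = 0.42×0.665×0.62 = 0.1732 m³/s
Panel 2-3: Δb = 0.58 m, d̄ = (0.84+1.10)/2 = 0.97, v̄ = (0.72+0.89)/2 = 0.805 → q = 0.58×0.97×0.805 = 0.4529 m³/s
Panel 3-4: Δb = 1.75 m, d̄ = (1.10+2.12)/2 = 1.61, v̄ = (0.89+1.19)/2 = 1.04 → q = 1.75×1.61×1.04 = 2.930 m³/s
Panel 4-5: Δb = 0.89 m, d̄ = (2.12+1.48)/2 = 1.8, v̄ = (1.19+0.91)/2 = 1.05 → q = 0.89×1.8×1.05 = 1.682 m³/s
Panel 5-6: Δb = 2.81 m, d̄ = (1.48+0.51)/2 = 0.995, v̄ = (0.91+0.71)/2 = 0.81 → q = 2.81×0.995×0.81 = 2.265 m³/s
Q = Σ q = 7.503 m³/s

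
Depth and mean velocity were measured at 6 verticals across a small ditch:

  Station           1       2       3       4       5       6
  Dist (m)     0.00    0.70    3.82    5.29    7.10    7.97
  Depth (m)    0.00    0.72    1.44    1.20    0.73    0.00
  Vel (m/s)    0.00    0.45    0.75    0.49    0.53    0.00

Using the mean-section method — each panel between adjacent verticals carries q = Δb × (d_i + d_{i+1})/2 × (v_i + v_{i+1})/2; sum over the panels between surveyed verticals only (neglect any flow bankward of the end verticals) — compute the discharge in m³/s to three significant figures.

Panel 1-2: Δb = 0.7 m, d̄ = (0.00+0.72)/2 = 0.36, v̄ = (0.00+0.45)/2 = 0.225 → q = 0.7×0.36×0.225 = 0.05670 m³/s
Panel 2-3: Δb = 3.12 m, d̄ = (0.72+1.44)/2 = 1.08, v̄ = (0.45+0.75)/2 = 0.6 → q = 3.12×1.08×0.6 = 2.022 m³/s
Panel 3-4: Δb = 1.47 m, d̄ = (1.44+1.20)/2 = 1.32, v̄ = (0.75+0.49)/2 = 0.62 → q = 1.47×1.32×0.62 = 1.203 m³/s
Panel 4-5: Δb = 1.81 m, d̄ = (1.20+0.73)/2 = 0.965, v̄ = (0.49+0.53)/2 = 0.51 → q = 1.81×0.965×0.51 = 0.8908 m³/s
Panel 5-6: Δb = 0.87 m, d̄ = (0.73+0.00)/2 = 0.365, v̄ = (0.53+0.00)/2 = 0.265 → q = 0.87×0.365×0.265 = 0.08415 m³/s
Q = Σ q = 4.256 m³/s

4.26 m³/s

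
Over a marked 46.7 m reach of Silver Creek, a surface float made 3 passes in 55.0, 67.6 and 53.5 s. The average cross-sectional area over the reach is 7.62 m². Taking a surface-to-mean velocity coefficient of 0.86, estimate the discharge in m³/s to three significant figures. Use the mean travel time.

t̄ = (55.0 + 67.6 + 53.5) / 3 = 58.7 s
v_surface = L / t̄ = 46.7 / 58.7 = 0.7956 m/s
v_mean = 0.86 × 0.7956 = 0.6842 m/s
Q = A × v_mean = 7.62 × 0.6842 = 5.214 m³/s

5.21 m³/s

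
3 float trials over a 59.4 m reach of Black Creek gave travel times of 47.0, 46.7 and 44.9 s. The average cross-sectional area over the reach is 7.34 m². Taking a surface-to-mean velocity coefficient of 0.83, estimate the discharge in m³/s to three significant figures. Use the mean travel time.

7.83 m³/s

t̄ = (47.0 + 46.7 + 44.9) / 3 = 46.2 s
v_surface = L / t̄ = 59.4 / 46.2 = 1.286 m/s
v_mean = 0.83 × 1.286 = 1.067 m/s
Q = A × v_mean = 7.34 × 1.067 = 7.833 m³/s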